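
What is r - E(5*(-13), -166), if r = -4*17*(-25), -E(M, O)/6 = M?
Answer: 1310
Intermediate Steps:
E(M, O) = -6*M
r = 1700 (r = -68*(-25) = 1700)
r - E(5*(-13), -166) = 1700 - (-6)*5*(-13) = 1700 - (-6)*(-65) = 1700 - 1*390 = 1700 - 390 = 1310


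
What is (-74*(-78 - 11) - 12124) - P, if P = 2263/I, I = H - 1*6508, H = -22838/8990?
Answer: -162058727717/29264879 ≈ -5537.7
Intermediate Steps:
H = -11419/4495 (H = -22838*1/8990 = -11419/4495 ≈ -2.5404)
I = -29264879/4495 (I = -11419/4495 - 1*6508 = -11419/4495 - 6508 = -29264879/4495 ≈ -6510.5)
P = -10172185/29264879 (P = 2263/(-29264879/4495) = 2263*(-4495/29264879) = -10172185/29264879 ≈ -0.34759)
(-74*(-78 - 11) - 12124) - P = (-74*(-78 - 11) - 12124) - 1*(-10172185/29264879) = (-74*(-89) - 12124) + 10172185/29264879 = (6586 - 12124) + 10172185/29264879 = -5538 + 10172185/29264879 = -162058727717/29264879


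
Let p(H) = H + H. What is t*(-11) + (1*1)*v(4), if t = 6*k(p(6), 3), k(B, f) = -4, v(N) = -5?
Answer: 259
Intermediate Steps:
p(H) = 2*H
t = -24 (t = 6*(-4) = -24)
t*(-11) + (1*1)*v(4) = -24*(-11) + (1*1)*(-5) = 264 + 1*(-5) = 264 - 5 = 259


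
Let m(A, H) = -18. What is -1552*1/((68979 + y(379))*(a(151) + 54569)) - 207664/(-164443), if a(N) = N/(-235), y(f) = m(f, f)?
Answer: 45910643083346924/36355296759182193 ≈ 1.2628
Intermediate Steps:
y(f) = -18
a(N) = -N/235 (a(N) = N*(-1/235) = -N/235)
-1552*1/((68979 + y(379))*(a(151) + 54569)) - 207664/(-164443) = -1552*1/((68979 - 18)*(-1/235*151 + 54569)) - 207664/(-164443) = -1552*1/(68961*(-151/235 + 54569)) - 207664*(-1/164443) = -1552/(68961*(12823564/235)) + 207664/164443 = -1552/884325797004/235 + 207664/164443 = -1552*235/884325797004 + 207664/164443 = -91180/221081449251 + 207664/164443 = 45910643083346924/36355296759182193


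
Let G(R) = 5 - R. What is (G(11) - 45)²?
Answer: 2601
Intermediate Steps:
(G(11) - 45)² = ((5 - 1*11) - 45)² = ((5 - 11) - 45)² = (-6 - 45)² = (-51)² = 2601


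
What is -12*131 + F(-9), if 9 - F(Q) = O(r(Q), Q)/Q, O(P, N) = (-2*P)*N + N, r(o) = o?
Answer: -1582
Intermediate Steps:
O(P, N) = N - 2*N*P (O(P, N) = -2*N*P + N = N - 2*N*P)
F(Q) = 8 + 2*Q (F(Q) = 9 - Q*(1 - 2*Q)/Q = 9 - (1 - 2*Q) = 9 + (-1 + 2*Q) = 8 + 2*Q)
-12*131 + F(-9) = -12*131 + (8 + 2*(-9)) = -1572 + (8 - 18) = -1572 - 10 = -1582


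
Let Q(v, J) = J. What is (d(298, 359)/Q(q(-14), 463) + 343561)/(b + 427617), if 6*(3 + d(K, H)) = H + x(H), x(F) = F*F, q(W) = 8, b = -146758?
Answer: 159090280/130037717 ≈ 1.2234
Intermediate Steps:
x(F) = F²
d(K, H) = -3 + H/6 + H²/6 (d(K, H) = -3 + (H + H²)/6 = -3 + (H/6 + H²/6) = -3 + H/6 + H²/6)
(d(298, 359)/Q(q(-14), 463) + 343561)/(b + 427617) = ((-3 + (⅙)*359 + (⅙)*359²)/463 + 343561)/(-146758 + 427617) = ((-3 + 359/6 + (⅙)*128881)*(1/463) + 343561)/280859 = ((-3 + 359/6 + 128881/6)*(1/463) + 343561)*(1/280859) = (21537*(1/463) + 343561)*(1/280859) = (21537/463 + 343561)*(1/280859) = (159090280/463)*(1/280859) = 159090280/130037717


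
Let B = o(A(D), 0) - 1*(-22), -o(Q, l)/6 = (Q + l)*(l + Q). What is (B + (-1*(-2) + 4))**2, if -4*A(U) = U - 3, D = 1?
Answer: 2809/4 ≈ 702.25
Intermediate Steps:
A(U) = 3/4 - U/4 (A(U) = -(U - 3)/4 = -(-3 + U)/4 = 3/4 - U/4)
o(Q, l) = -6*(Q + l)**2 (o(Q, l) = -6*(Q + l)*(l + Q) = -6*(Q + l)*(Q + l) = -6*(Q + l)**2)
B = 41/2 (B = -6*((3/4 - 1/4*1) + 0)**2 - 1*(-22) = -6*((3/4 - 1/4) + 0)**2 + 22 = -6*(1/2 + 0)**2 + 22 = -6*(1/2)**2 + 22 = -6*1/4 + 22 = -3/2 + 22 = 41/2 ≈ 20.500)
(B + (-1*(-2) + 4))**2 = (41/2 + (-1*(-2) + 4))**2 = (41/2 + (2 + 4))**2 = (41/2 + 6)**2 = (53/2)**2 = 2809/4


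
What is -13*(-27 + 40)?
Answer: -169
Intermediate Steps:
-13*(-27 + 40) = -13*13 = -169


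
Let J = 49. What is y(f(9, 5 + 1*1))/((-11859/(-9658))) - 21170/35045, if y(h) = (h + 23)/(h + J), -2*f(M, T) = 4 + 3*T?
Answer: -182617194/526424963 ≈ -0.34690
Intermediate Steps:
f(M, T) = -2 - 3*T/2 (f(M, T) = -(4 + 3*T)/2 = -2 - 3*T/2)
y(h) = (23 + h)/(49 + h) (y(h) = (h + 23)/(h + 49) = (23 + h)/(49 + h))
y(f(9, 5 + 1*1))/((-11859/(-9658))) - 21170/35045 = ((23 + (-2 - 3*(5 + 1*1)/2))/(49 + (-2 - 3*(5 + 1*1)/2)))/((-11859/(-9658))) - 21170/35045 = ((23 + (-2 - 3*(5 + 1)/2))/(49 + (-2 - 3*(5 + 1)/2)))/((-11859*(-1/9658))) - 21170*1/35045 = ((23 + (-2 - 3/2*6))/(49 + (-2 - 3/2*6)))/(11859/9658) - 4234/7009 = ((23 + (-2 - 9))/(49 + (-2 - 9)))*(9658/11859) - 4234/7009 = ((23 - 11)/(49 - 11))*(9658/11859) - 4234/7009 = (12/38)*(9658/11859) - 4234/7009 = ((1/38)*12)*(9658/11859) - 4234/7009 = (6/19)*(9658/11859) - 4234/7009 = 19316/75107 - 4234/7009 = -182617194/526424963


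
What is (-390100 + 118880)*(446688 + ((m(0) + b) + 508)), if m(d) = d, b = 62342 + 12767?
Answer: -141659562100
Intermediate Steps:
b = 75109
(-390100 + 118880)*(446688 + ((m(0) + b) + 508)) = (-390100 + 118880)*(446688 + ((0 + 75109) + 508)) = -271220*(446688 + (75109 + 508)) = -271220*(446688 + 75617) = -271220*522305 = -141659562100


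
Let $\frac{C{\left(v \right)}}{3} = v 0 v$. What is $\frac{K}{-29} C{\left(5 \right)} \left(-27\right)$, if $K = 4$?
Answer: $0$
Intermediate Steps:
$C{\left(v \right)} = 0$ ($C{\left(v \right)} = 3 v 0 v = 3 \cdot 0 v = 3 \cdot 0 = 0$)
$\frac{K}{-29} C{\left(5 \right)} \left(-27\right) = \frac{4}{-29} \cdot 0 \left(-27\right) = 4 \left(- \frac{1}{29}\right) 0 \left(-27\right) = \left(- \frac{4}{29}\right) 0 \left(-27\right) = 0 \left(-27\right) = 0$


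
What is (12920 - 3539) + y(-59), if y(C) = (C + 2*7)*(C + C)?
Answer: 14691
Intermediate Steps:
y(C) = 2*C*(14 + C) (y(C) = (C + 14)*(2*C) = (14 + C)*(2*C) = 2*C*(14 + C))
(12920 - 3539) + y(-59) = (12920 - 3539) + 2*(-59)*(14 - 59) = 9381 + 2*(-59)*(-45) = 9381 + 5310 = 14691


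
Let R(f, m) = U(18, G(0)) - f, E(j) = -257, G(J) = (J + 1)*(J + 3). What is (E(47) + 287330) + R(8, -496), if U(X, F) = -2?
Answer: 287063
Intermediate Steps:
G(J) = (1 + J)*(3 + J)
R(f, m) = -2 - f
(E(47) + 287330) + R(8, -496) = (-257 + 287330) + (-2 - 1*8) = 287073 + (-2 - 8) = 287073 - 10 = 287063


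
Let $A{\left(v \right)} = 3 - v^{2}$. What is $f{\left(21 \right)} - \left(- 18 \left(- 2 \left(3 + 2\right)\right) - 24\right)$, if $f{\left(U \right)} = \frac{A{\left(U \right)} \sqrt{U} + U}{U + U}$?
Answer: $- \frac{311}{2} - \frac{73 \sqrt{21}}{7} \approx -203.29$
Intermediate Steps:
$f{\left(U \right)} = \frac{U + \sqrt{U} \left(3 - U^{2}\right)}{2 U}$ ($f{\left(U \right)} = \frac{\left(3 - U^{2}\right) \sqrt{U} + U}{U + U} = \frac{\sqrt{U} \left(3 - U^{2}\right) + U}{2 U} = \left(U + \sqrt{U} \left(3 - U^{2}\right)\right) \frac{1}{2 U} = \frac{U + \sqrt{U} \left(3 - U^{2}\right)}{2 U}$)
$f{\left(21 \right)} - \left(- 18 \left(- 2 \left(3 + 2\right)\right) - 24\right) = \frac{3 + \sqrt{21} - 21^{2}}{2 \sqrt{21}} - \left(- 18 \left(- 2 \left(3 + 2\right)\right) - 24\right) = \frac{\frac{\sqrt{21}}{21} \left(3 + \sqrt{21} - 441\right)}{2} - \left(- 18 \left(\left(-2\right) 5\right) - 24\right) = \frac{\frac{\sqrt{21}}{21} \left(3 + \sqrt{21} - 441\right)}{2} - \left(\left(-18\right) \left(-10\right) - 24\right) = \frac{\frac{\sqrt{21}}{21} \left(-438 + \sqrt{21}\right)}{2} - \left(180 - 24\right) = \frac{\sqrt{21} \left(-438 + \sqrt{21}\right)}{42} - 156 = -156 + \frac{\sqrt{21} \left(-438 + \sqrt{21}\right)}{42}$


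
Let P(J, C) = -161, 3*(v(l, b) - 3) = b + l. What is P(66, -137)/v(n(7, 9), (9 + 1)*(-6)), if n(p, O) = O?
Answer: 23/2 ≈ 11.500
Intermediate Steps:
v(l, b) = 3 + b/3 + l/3 (v(l, b) = 3 + (b + l)/3 = 3 + (b/3 + l/3) = 3 + b/3 + l/3)
P(66, -137)/v(n(7, 9), (9 + 1)*(-6)) = -161/(3 + ((9 + 1)*(-6))/3 + (⅓)*9) = -161/(3 + (10*(-6))/3 + 3) = -161/(3 + (⅓)*(-60) + 3) = -161/(3 - 20 + 3) = -161/(-14) = -161*(-1/14) = 23/2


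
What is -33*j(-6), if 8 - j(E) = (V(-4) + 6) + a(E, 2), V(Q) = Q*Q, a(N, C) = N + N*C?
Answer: -132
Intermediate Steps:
a(N, C) = N + C*N
V(Q) = Q**2
j(E) = -14 - 3*E (j(E) = 8 - (((-4)**2 + 6) + E*(1 + 2)) = 8 - ((16 + 6) + E*3) = 8 - (22 + 3*E) = 8 + (-22 - 3*E) = -14 - 3*E)
-33*j(-6) = -33*(-14 - 3*(-6)) = -33*(-14 + 18) = -33*4 = -132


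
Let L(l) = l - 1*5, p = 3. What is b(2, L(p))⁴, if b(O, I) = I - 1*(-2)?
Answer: 0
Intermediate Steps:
L(l) = -5 + l (L(l) = l - 5 = -5 + l)
b(O, I) = 2 + I (b(O, I) = I + 2 = 2 + I)
b(2, L(p))⁴ = (2 + (-5 + 3))⁴ = (2 - 2)⁴ = 0⁴ = 0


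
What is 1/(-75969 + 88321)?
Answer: 1/12352 ≈ 8.0959e-5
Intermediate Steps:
1/(-75969 + 88321) = 1/12352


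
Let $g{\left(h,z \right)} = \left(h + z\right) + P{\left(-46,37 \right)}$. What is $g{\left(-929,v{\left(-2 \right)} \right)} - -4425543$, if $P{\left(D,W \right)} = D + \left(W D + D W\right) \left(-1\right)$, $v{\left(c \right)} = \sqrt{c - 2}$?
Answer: $4427972 + 2 i \approx 4.428 \cdot 10^{6} + 2.0 i$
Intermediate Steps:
$v{\left(c \right)} = \sqrt{-2 + c}$
$P{\left(D,W \right)} = D - 2 D W$ ($P{\left(D,W \right)} = D + \left(D W + D W\right) \left(-1\right) = D + 2 D W \left(-1\right) = D - 2 D W$)
$g{\left(h,z \right)} = 3358 + h + z$ ($g{\left(h,z \right)} = \left(h + z\right) - 46 \left(1 - 74\right) = \left(h + z\right) - -3358 = \left(h + z\right) + 3358 = 3358 + h + z$)
$g{\left(-929,v{\left(-2 \right)} \right)} - -4425543 = \left(3358 - 929 + \sqrt{-2 - 2}\right) - -4425543 = \left(3358 - 929 + \sqrt{-4}\right) + 4425543 = \left(3358 - 929 + 2 i\right) + 4425543 = \left(2429 + 2 i\right) + 4425543 = 4427972 + 2 i$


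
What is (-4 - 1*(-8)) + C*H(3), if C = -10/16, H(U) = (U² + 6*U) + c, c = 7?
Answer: -69/4 ≈ -17.250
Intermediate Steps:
H(U) = 7 + U² + 6*U (H(U) = (U² + 6*U) + 7 = 7 + U² + 6*U)
C = -5/8 (C = -10*1/16 = -5/8 ≈ -0.62500)
(-4 - 1*(-8)) + C*H(3) = (-4 - 1*(-8)) - 5*(7 + 3² + 6*3)/8 = (-4 + 8) - 5*(7 + 9 + 18)/8 = 4 - 5/8*34 = 4 - 85/4 = -69/4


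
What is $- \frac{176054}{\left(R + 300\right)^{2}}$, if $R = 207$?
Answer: $- \frac{176054}{257049} \approx -0.6849$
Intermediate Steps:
$- \frac{176054}{\left(R + 300\right)^{2}} = - \frac{176054}{\left(207 + 300\right)^{2}} = - \frac{176054}{507^{2}} = - \frac{176054}{257049}$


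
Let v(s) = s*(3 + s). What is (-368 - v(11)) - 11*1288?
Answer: -14690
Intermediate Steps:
(-368 - v(11)) - 11*1288 = (-368 - 11*(3 + 11)) - 11*1288 = (-368 - 11*14) - 14168 = (-368 - 1*154) - 14168 = (-368 - 154) - 14168 = -522 - 14168 = -14690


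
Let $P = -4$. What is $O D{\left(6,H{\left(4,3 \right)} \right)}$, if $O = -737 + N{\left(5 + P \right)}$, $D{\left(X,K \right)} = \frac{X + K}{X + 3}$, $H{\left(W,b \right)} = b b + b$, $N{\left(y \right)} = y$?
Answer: $-1472$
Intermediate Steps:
$H{\left(W,b \right)} = b + b^{2}$ ($H{\left(W,b \right)} = b^{2} + b = b + b^{2}$)
$D{\left(X,K \right)} = \frac{K + X}{3 + X}$
$O = -736$ ($O = -737 + \left(5 - 4\right) = -737 + 1 = -736$)
$O D{\left(6,H{\left(4,3 \right)} \right)} = - 736 \frac{3 \left(1 + 3\right) + 6}{3 + 6} = - 736 \frac{3 \cdot 4 + 6}{9} = - 736 \frac{12 + 6}{9} = - 736 \cdot \frac{1}{9} \cdot 18 = \left(-736\right) 2 = -1472$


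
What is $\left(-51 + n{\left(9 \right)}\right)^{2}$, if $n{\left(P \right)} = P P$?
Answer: $900$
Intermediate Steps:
$n{\left(P \right)} = P^{2}$
$\left(-51 + n{\left(9 \right)}\right)^{2} = \left(-51 + 9^{2}\right)^{2} = \left(-51 + 81\right)^{2} = 30^{2} = 900$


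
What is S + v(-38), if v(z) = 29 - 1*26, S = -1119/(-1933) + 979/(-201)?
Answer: -501889/388533 ≈ -1.2918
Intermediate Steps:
S = -1667488/388533 (S = -1119*(-1/1933) + 979*(-1/201) = 1119/1933 - 979/201 = -1667488/388533 ≈ -4.2918)
v(z) = 3 (v(z) = 29 - 26 = 3)
S + v(-38) = -1667488/388533 + 3 = -501889/388533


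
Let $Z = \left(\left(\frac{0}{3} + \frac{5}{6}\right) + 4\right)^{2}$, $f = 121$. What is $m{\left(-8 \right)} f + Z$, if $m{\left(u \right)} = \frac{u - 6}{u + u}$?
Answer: $\frac{9305}{72} \approx 129.24$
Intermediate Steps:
$Z = \frac{841}{36}$ ($Z = \left(\left(0 \cdot \frac{1}{3} + 5 \cdot \frac{1}{6}\right) + 4\right)^{2} = \left(\left(0 + \frac{5}{6}\right) + 4\right)^{2} = \left(\frac{5}{6} + 4\right)^{2} = \left(\frac{29}{6}\right)^{2} = \frac{841}{36} \approx 23.361$)
$m{\left(u \right)} = \frac{-6 + u}{2 u}$
$m{\left(-8 \right)} f + Z = \frac{-6 - 8}{2 \left(-8\right)} 121 + \frac{841}{36} = \frac{1}{2} \left(- \frac{1}{8}\right) \left(-14\right) 121 + \frac{841}{36} = \frac{7}{8} \cdot 121 + \frac{841}{36} = \frac{847}{8} + \frac{841}{36} = \frac{9305}{72}$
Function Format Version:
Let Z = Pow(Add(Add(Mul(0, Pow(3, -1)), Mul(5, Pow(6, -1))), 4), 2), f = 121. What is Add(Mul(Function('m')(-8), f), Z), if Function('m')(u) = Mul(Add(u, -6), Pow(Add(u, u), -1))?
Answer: Rational(9305, 72) ≈ 129.24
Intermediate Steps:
Z = Rational(841, 36) (Z = Pow(Add(Add(Mul(0, Rational(1, 3)), Mul(5, Rational(1, 6))), 4), 2) = Pow(Add(Add(0, Rational(5, 6)), 4), 2) = Pow(Add(Rational(5, 6), 4), 2) = Pow(Rational(29, 6), 2) = Rational(841, 36) ≈ 23.361)
Function('m')(u) = Mul(Rational(1, 2), Pow(u, -1), Add(-6, u)) (Function('m')(u) = Mul(Add(-6, u), Pow(Mul(2, u), -1)) = Mul(Add(-6, u), Mul(Rational(1, 2), Pow(u, -1))) = Mul(Rational(1, 2), Pow(u, -1), Add(-6, u)))
Add(Mul(Function('m')(-8), f), Z) = Add(Mul(Mul(Rational(1, 2), Pow(-8, -1), Add(-6, -8)), 121), Rational(841, 36)) = Add(Mul(Mul(Rational(1, 2), Rational(-1, 8), -14), 121), Rational(841, 36)) = Add(Mul(Rational(7, 8), 121), Rational(841, 36)) = Add(Rational(847, 8), Rational(841, 36)) = Rational(9305, 72)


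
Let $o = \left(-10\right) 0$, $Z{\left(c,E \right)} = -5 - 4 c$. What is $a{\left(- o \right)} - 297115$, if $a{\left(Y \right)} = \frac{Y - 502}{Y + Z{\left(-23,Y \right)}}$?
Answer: $- \frac{25849507}{87} \approx -2.9712 \cdot 10^{5}$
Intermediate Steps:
$o = 0$
$a{\left(Y \right)} = \frac{-502 + Y}{87 + Y}$ ($a{\left(Y \right)} = \frac{Y - 502}{Y - -87} = \frac{-502 + Y}{Y + \left(-5 + 92\right)} = \frac{-502 + Y}{Y + 87} = \frac{-502 + Y}{87 + Y}$)
$a{\left(- o \right)} - 297115 = \frac{-502 - 0}{87 - 0} - 297115 = \frac{-502 + 0}{87 + 0} - 297115 = \frac{1}{87} \left(-502\right) - 297115 = - \frac{502}{87} - 297115 = - \frac{25849507}{87}$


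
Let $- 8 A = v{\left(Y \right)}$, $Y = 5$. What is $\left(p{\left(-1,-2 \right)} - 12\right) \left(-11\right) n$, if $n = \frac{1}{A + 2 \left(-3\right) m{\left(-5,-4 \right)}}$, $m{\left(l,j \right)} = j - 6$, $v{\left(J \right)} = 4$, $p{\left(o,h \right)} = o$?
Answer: $\frac{286}{119} \approx 2.4034$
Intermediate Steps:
$A = - \frac{1}{2}$ ($A = \left(- \frac{1}{8}\right) 4 = - \frac{1}{2} \approx -0.5$)
$m{\left(l,j \right)} = -6 + j$ ($m{\left(l,j \right)} = j - 6 = -6 + j$)
$n = \frac{2}{119}$ ($n = \frac{1}{- \frac{1}{2} + 2 \left(-3\right) \left(-6 - 4\right)} = \frac{1}{- \frac{1}{2} - -60} = \frac{1}{- \frac{1}{2} + 60} = \frac{1}{\frac{119}{2}} = \frac{2}{119} \approx 0.016807$)
$\left(p{\left(-1,-2 \right)} - 12\right) \left(-11\right) n = \left(-1 - 12\right) \left(-11\right) \frac{2}{119} = \left(-13\right) \left(-11\right) \frac{2}{119} = 143 \cdot \frac{2}{119} = \frac{286}{119}$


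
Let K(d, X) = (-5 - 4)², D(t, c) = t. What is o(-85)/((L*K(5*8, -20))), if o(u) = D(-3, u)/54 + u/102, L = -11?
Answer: 8/8019 ≈ 0.00099763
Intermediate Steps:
K(d, X) = 81 (K(d, X) = (-9)² = 81)
o(u) = -1/18 + u/102 (o(u) = -3/54 + u/102 = -3*1/54 + u*(1/102) = -1/18 + u/102)
o(-85)/((L*K(5*8, -20))) = (-1/18 + (1/102)*(-85))/((-11*81)) = (-1/18 - ⅚)/(-891) = -8/9*(-1/891) = 8/8019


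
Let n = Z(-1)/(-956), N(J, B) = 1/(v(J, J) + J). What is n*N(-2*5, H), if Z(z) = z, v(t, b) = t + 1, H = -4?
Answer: -1/18164 ≈ -5.5054e-5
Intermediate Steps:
v(t, b) = 1 + t
N(J, B) = 1/(1 + 2*J) (N(J, B) = 1/((1 + J) + J) = 1/(1 + 2*J))
n = 1/956 (n = -1/(-956) = -1*(-1/956) = 1/956 ≈ 0.0010460)
n*N(-2*5, H) = 1/(956*(1 + 2*(-2*5))) = 1/(956*(1 + 2*(-10))) = 1/(956*(1 - 20)) = (1/956)/(-19) = (1/956)*(-1/19) = -1/18164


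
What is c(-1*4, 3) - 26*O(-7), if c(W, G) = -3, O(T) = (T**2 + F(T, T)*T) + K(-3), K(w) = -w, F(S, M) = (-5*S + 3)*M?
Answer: -49767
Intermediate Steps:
F(S, M) = M*(3 - 5*S) (F(S, M) = (3 - 5*S)*M = M*(3 - 5*S))
O(T) = 3 + T**2 + T**2*(3 - 5*T) (O(T) = (T**2 + (T*(3 - 5*T))*T) - 1*(-3) = (T**2 + T**2*(3 - 5*T)) + 3 = 3 + T**2 + T**2*(3 - 5*T))
c(-1*4, 3) - 26*O(-7) = -3 - 26*(3 - 5*(-7)**3 + 4*(-7)**2) = -3 - 26*(3 - 5*(-343) + 4*49) = -3 - 26*(3 + 1715 + 196) = -3 - 26*1914 = -3 - 49764 = -49767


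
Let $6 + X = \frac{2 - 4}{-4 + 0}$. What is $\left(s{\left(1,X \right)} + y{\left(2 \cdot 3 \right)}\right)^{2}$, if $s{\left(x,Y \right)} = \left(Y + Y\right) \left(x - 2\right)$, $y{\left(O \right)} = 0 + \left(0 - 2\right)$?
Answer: $81$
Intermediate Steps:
$y{\left(O \right)} = -2$ ($y{\left(O \right)} = 0 - 2 = -2$)
$X = - \frac{11}{2}$ ($X = -6 + \frac{2 - 4}{-4 + 0} = -6 - \frac{2}{-4} = -6 - - \frac{1}{2} = -6 + \frac{1}{2} = - \frac{11}{2} \approx -5.5$)
$s{\left(x,Y \right)} = 2 Y \left(-2 + x\right)$
$\left(s{\left(1,X \right)} + y{\left(2 \cdot 3 \right)}\right)^{2} = \left(2 \left(- \frac{11}{2}\right) \left(-2 + 1\right) - 2\right)^{2} = \left(2 \left(- \frac{11}{2}\right) \left(-1\right) - 2\right)^{2} = \left(11 - 2\right)^{2} = 9^{2} = 81$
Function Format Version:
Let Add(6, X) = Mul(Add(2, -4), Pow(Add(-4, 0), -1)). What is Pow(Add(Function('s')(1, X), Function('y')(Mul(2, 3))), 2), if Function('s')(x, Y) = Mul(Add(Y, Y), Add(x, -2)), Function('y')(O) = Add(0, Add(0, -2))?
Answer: 81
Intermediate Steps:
Function('y')(O) = -2 (Function('y')(O) = Add(0, -2) = -2)
X = Rational(-11, 2) (X = Add(-6, Mul(Add(2, -4), Pow(Add(-4, 0), -1))) = Add(-6, Mul(-2, Pow(-4, -1))) = Add(-6, Mul(-2, Rational(-1, 4))) = Add(-6, Rational(1, 2)) = Rational(-11, 2) ≈ -5.5000)
Function('s')(x, Y) = Mul(2, Y, Add(-2, x)) (Function('s')(x, Y) = Mul(Mul(2, Y), Add(-2, x)) = Mul(2, Y, Add(-2, x)))
Pow(Add(Function('s')(1, X), Function('y')(Mul(2, 3))), 2) = Pow(Add(Mul(2, Rational(-11, 2), Add(-2, 1)), -2), 2) = Pow(Add(Mul(2, Rational(-11, 2), -1), -2), 2) = Pow(Add(11, -2), 2) = Pow(9, 2) = 81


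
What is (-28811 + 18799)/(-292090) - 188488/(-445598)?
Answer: 14879196774/32538679955 ≈ 0.45728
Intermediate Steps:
(-28811 + 18799)/(-292090) - 188488/(-445598) = -10012*(-1/292090) - 188488*(-1/445598) = 5006/146045 + 94244/222799 = 14879196774/32538679955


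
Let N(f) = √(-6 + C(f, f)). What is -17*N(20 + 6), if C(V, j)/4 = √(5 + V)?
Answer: -17*√(-6 + 4*√31) ≈ -68.574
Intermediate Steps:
C(V, j) = 4*√(5 + V)
N(f) = √(-6 + 4*√(5 + f))
-17*N(20 + 6) = -17*√(-6 + 4*√(5 + (20 + 6))) = -17*√(-6 + 4*√(5 + 26)) = -17*√(-6 + 4*√31)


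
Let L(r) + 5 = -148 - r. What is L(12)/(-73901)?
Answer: 165/73901 ≈ 0.0022327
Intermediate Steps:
L(r) = -153 - r (L(r) = -5 + (-148 - r) = -153 - r)
L(12)/(-73901) = (-153 - 1*12)/(-73901) = (-153 - 12)*(-1/73901) = -165*(-1/73901) = 165/73901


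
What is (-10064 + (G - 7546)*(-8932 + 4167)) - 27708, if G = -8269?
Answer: 75320703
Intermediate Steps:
(-10064 + (G - 7546)*(-8932 + 4167)) - 27708 = (-10064 + (-8269 - 7546)*(-8932 + 4167)) - 27708 = (-10064 - 15815*(-4765)) - 27708 = (-10064 + 75358475) - 27708 = 75348411 - 27708 = 75320703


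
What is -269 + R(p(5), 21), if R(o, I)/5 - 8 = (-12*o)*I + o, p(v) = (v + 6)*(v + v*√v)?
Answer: -69254 - 69025*√5 ≈ -2.2360e+5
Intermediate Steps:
p(v) = (6 + v)*(v + v^(3/2))
R(o, I) = 40 + 5*o - 60*I*o (R(o, I) = 40 + 5*((-12*o)*I + o) = 40 + 5*(-12*I*o + o) = 40 + 5*(o - 12*I*o) = 40 + (5*o - 60*I*o) = 40 + 5*o - 60*I*o)
-269 + R(p(5), 21) = -269 + (40 + 5*(5² + 5^(5/2) + 6*5 + 6*5^(3/2)) - 60*21*(5² + 5^(5/2) + 6*5 + 6*5^(3/2))) = -269 + (40 + 5*(25 + 25*√5 + 30 + 6*(5*√5)) - 60*21*(25 + 25*√5 + 30 + 6*(5*√5))) = -269 + (40 + 5*(25 + 25*√5 + 30 + 30*√5) - 60*21*(25 + 25*√5 + 30 + 30*√5)) = -269 + (40 + 5*(55 + 55*√5) - 60*21*(55 + 55*√5)) = -269 + (40 + (275 + 275*√5) + (-69300 - 69300*√5)) = -269 + (-68985 - 69025*√5) = -69254 - 69025*√5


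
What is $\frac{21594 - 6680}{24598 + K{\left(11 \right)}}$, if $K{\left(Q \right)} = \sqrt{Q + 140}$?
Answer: $\frac{366854572}{605061453} - \frac{14914 \sqrt{151}}{605061453} \approx 0.60601$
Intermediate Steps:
$K{\left(Q \right)} = \sqrt{140 + Q}$
$\frac{21594 - 6680}{24598 + K{\left(11 \right)}} = \frac{21594 - 6680}{24598 + \sqrt{140 + 11}} = \frac{14914}{24598 + \sqrt{151}}$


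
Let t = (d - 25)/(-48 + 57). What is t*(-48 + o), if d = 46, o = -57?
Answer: -245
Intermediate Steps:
t = 7/3 (t = (46 - 25)/(-48 + 57) = 21/9 = 21*(1/9) = 7/3 ≈ 2.3333)
t*(-48 + o) = 7*(-48 - 57)/3 = (7/3)*(-105) = -245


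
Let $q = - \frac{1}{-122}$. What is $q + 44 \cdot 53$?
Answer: $\frac{284505}{122} \approx 2332.0$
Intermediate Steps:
$q = \frac{1}{122}$ ($q = \left(-1\right) \left(- \frac{1}{122}\right) = \frac{1}{122} \approx 0.0081967$)
$q + 44 \cdot 53 = \frac{1}{122} + 44 \cdot 53 = \frac{1}{122} + 2332 = \frac{284505}{122}$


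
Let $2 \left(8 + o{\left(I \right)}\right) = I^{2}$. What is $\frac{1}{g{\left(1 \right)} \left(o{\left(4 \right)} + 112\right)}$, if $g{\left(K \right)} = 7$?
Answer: $\frac{1}{784} \approx 0.0012755$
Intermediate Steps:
$o{\left(I \right)} = -8 + \frac{I^{2}}{2}$
$\frac{1}{g{\left(1 \right)} \left(o{\left(4 \right)} + 112\right)} = \frac{1}{7 \left(\left(-8 + \frac{4^{2}}{2}\right) + 112\right)} = \frac{1}{7 \left(\left(-8 + \frac{1}{2} \cdot 16\right) + 112\right)} = \frac{1}{7 \left(\left(-8 + 8\right) + 112\right)} = \frac{1}{7 \left(0 + 112\right)} = \frac{1}{7 \cdot 112} = \frac{1}{784}$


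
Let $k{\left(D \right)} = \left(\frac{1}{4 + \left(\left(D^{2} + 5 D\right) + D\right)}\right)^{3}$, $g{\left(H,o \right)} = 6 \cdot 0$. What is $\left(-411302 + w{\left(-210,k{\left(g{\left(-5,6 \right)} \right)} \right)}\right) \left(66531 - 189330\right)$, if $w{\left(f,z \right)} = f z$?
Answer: $\frac{1616252071431}{32} \approx 5.0508 \cdot 10^{10}$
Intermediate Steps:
$g{\left(H,o \right)} = 0$
$k{\left(D \right)} = \frac{1}{\left(4 + D^{2} + 6 D\right)^{3}}$ ($k{\left(D \right)} = \left(\frac{1}{4 + \left(D^{2} + 6 D\right)}\right)^{3} = \left(\frac{1}{4 + D^{2} + 6 D}\right)^{3} = \frac{1}{\left(4 + D^{2} + 6 D\right)^{3}}$)
$\left(-411302 + w{\left(-210,k{\left(g{\left(-5,6 \right)} \right)} \right)}\right) \left(66531 - 189330\right) = \left(-411302 - \frac{210}{\left(4 + 0^{2} + 6 \cdot 0\right)^{3}}\right) \left(66531 - 189330\right) = \left(-411302 - \frac{210}{\left(4 + 0 + 0\right)^{3}}\right) \left(-122799\right) = \left(-411302 - \frac{210}{64}\right) \left(-122799\right) = \left(-411302 - \frac{105}{32}\right) \left(-122799\right) = \left(- \frac{13161769}{32}\right) \left(-122799\right) = \frac{1616252071431}{32}$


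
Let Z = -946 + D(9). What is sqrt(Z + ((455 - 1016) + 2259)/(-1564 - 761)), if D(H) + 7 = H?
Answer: I*sqrt(22697146)/155 ≈ 30.736*I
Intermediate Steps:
D(H) = -7 + H
Z = -944 (Z = -946 + (-7 + 9) = -946 + 2 = -944)
sqrt(Z + ((455 - 1016) + 2259)/(-1564 - 761)) = sqrt(-944 + ((455 - 1016) + 2259)/(-1564 - 761)) = sqrt(-944 + (-561 + 2259)/(-2325)) = sqrt(-944 + 1698*(-1/2325)) = sqrt(-944 - 566/775) = sqrt(-732166/775) = I*sqrt(22697146)/155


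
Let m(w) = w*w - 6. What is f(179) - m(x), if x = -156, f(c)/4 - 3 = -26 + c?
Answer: -23706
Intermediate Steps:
f(c) = -92 + 4*c (f(c) = 12 + 4*(-26 + c) = 12 + (-104 + 4*c) = -92 + 4*c)
m(w) = -6 + w² (m(w) = w² - 6 = -6 + w²)
f(179) - m(x) = (-92 + 4*179) - (-6 + (-156)²) = (-92 + 716) - (-6 + 24336) = 624 - 1*24330 = 624 - 24330 = -23706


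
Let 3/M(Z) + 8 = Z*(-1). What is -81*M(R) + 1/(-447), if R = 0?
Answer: 108613/3576 ≈ 30.373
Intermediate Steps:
M(Z) = 3/(-8 - Z) (M(Z) = 3/(-8 + Z*(-1)) = 3/(-8 - Z))
-81*M(R) + 1/(-447) = -(-243)/(8 + 0) + 1/(-447) = -(-243)/8 - 1/447 = -81*(-3/8) - 1/447 = 243/8 - 1/447 = 108613/3576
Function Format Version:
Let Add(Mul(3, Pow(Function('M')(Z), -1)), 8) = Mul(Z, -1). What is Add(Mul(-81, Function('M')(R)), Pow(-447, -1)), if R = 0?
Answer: Rational(108613, 3576) ≈ 30.373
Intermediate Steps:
Function('M')(Z) = Mul(3, Pow(Add(-8, Mul(-1, Z)), -1)) (Function('M')(Z) = Mul(3, Pow(Add(-8, Mul(Z, -1)), -1)) = Mul(3, Pow(Add(-8, Mul(-1, Z)), -1)))
Add(Mul(-81, Function('M')(R)), Pow(-447, -1)) = Add(Mul(-81, Mul(-3, Pow(Add(8, 0), -1))), Pow(-447, -1)) = Add(Mul(-81, Mul(-3, Pow(8, -1))), Rational(-1, 447)) = Add(Mul(-81, Mul(-3, Rational(1, 8))), Rational(-1, 447)) = Add(Mul(-81, Rational(-3, 8)), Rational(-1, 447)) = Add(Rational(243, 8), Rational(-1, 447)) = Rational(108613, 3576)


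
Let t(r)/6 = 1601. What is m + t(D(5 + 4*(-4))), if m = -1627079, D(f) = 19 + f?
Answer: -1617473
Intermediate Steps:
t(r) = 9606 (t(r) = 6*1601 = 9606)
m + t(D(5 + 4*(-4))) = -1627079 + 9606 = -1617473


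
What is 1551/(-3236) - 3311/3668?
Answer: -292919/211958 ≈ -1.3820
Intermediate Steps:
1551/(-3236) - 3311/3668 = 1551*(-1/3236) - 3311*1/3668 = -1551/3236 - 473/524 = -292919/211958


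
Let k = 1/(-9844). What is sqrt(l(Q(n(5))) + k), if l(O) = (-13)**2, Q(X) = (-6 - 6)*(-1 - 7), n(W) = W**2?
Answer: sqrt(4094205735)/4922 ≈ 13.000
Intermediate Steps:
Q(X) = 96 (Q(X) = -12*(-8) = 96)
l(O) = 169
k = -1/9844 ≈ -0.00010158
sqrt(l(Q(n(5))) + k) = sqrt(169 - 1/9844) = sqrt(1663635/9844) = sqrt(4094205735)/4922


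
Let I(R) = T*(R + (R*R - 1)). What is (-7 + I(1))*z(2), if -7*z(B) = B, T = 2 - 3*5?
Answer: 40/7 ≈ 5.7143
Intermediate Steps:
T = -13 (T = 2 - 15 = -13)
z(B) = -B/7
I(R) = 13 - 13*R - 13*R² (I(R) = -13*(R + (R*R - 1)) = -13*(R + (R² - 1)) = -13*(R + (-1 + R²)) = -13*(-1 + R + R²) = 13 - 13*R - 13*R²)
(-7 + I(1))*z(2) = (-7 + (13 - 13*1 - 13*1²))*(-⅐*2) = (-7 + (13 - 13 - 13*1))*(-2/7) = (-7 + (13 - 13 - 13))*(-2/7) = (-7 - 13)*(-2/7) = -20*(-2/7) = 40/7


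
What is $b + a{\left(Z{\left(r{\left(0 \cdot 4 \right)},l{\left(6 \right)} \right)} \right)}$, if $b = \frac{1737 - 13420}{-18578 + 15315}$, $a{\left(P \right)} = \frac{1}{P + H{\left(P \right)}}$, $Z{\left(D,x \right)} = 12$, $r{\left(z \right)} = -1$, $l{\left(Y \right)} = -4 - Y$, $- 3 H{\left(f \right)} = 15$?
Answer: $\frac{85044}{22841} \approx 3.7233$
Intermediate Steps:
$H{\left(f \right)} = -5$ ($H{\left(f \right)} = \left(- \frac{1}{3}\right) 15 = -5$)
$a{\left(P \right)} = \frac{1}{-5 + P}$ ($a{\left(P \right)} = \frac{1}{P - 5} = \frac{1}{-5 + P}$)
$b = \frac{11683}{3263}$ ($b = - \frac{11683}{-3263} = \left(-11683\right) \left(- \frac{1}{3263}\right) = \frac{11683}{3263} \approx 3.5804$)
$b + a{\left(Z{\left(r{\left(0 \cdot 4 \right)},l{\left(6 \right)} \right)} \right)} = \frac{11683}{3263} + \frac{1}{-5 + 12} = \frac{11683}{3263} + \frac{1}{7} = \frac{85044}{22841}$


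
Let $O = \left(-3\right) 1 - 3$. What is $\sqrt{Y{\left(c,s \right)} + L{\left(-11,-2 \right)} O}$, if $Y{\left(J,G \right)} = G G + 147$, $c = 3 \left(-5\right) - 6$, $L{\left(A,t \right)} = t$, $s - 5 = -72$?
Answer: $2 \sqrt{1162} \approx 68.176$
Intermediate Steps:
$s = -67$ ($s = 5 - 72 = -67$)
$O = -6$ ($O = -3 - 3 = -6$)
$c = -21$ ($c = -15 - 6 = -21$)
$Y{\left(J,G \right)} = 147 + G^{2}$ ($Y{\left(J,G \right)} = G^{2} + 147 = 147 + G^{2}$)
$\sqrt{Y{\left(c,s \right)} + L{\left(-11,-2 \right)} O} = \sqrt{\left(147 + \left(-67\right)^{2}\right) - -12} = \sqrt{\left(147 + 4489\right) + 12} = \sqrt{4636 + 12} = \sqrt{4648} = 2 \sqrt{1162}$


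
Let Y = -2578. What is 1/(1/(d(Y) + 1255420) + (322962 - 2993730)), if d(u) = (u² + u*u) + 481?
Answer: -14548069/38854517146991 ≈ -3.7442e-7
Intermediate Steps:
d(u) = 481 + 2*u² (d(u) = (u² + u²) + 481 = 2*u² + 481 = 481 + 2*u²)
1/(1/(d(Y) + 1255420) + (322962 - 2993730)) = 1/(1/((481 + 2*(-2578)²) + 1255420) + (322962 - 2993730)) = 1/(1/((481 + 2*6646084) + 1255420) - 2670768) = 1/(1/((481 + 13292168) + 1255420) - 2670768) = 1/(1/(13292649 + 1255420) - 2670768) = 1/(1/14548069 - 2670768) = 1/(-38854517146991/14548069) = -14548069/38854517146991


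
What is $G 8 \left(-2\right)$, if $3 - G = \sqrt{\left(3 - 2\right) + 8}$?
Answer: $0$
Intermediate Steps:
$G = 0$ ($G = 3 - \sqrt{\left(3 - 2\right) + 8} = 3 - \sqrt{1 + 8} = 3 - \sqrt{9} = 3 - 3 = 0$)
$G 8 \left(-2\right) = 0 \cdot 8 \left(-2\right) = 0 \left(-2\right) = 0$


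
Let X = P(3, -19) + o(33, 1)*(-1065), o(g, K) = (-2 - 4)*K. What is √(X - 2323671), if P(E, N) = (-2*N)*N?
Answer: I*√2318003 ≈ 1522.5*I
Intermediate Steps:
P(E, N) = -2*N²
o(g, K) = -6*K
X = 5668 (X = -2*(-19)² - 6*1*(-1065) = -2*361 - 6*(-1065) = -722 + 6390 = 5668)
√(X - 2323671) = √(5668 - 2323671) = √(-2318003) = I*√2318003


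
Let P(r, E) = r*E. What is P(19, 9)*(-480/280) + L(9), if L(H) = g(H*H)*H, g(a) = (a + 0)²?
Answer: 411291/7 ≈ 58756.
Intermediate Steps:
g(a) = a²
L(H) = H⁵ (L(H) = (H*H)²*H = (H²)²*H = H⁴*H = H⁵)
P(r, E) = E*r
P(19, 9)*(-480/280) + L(9) = (9*19)*(-480/280) + 9⁵ = 171*(-480*1/280) + 59049 = 171*(-12/7) + 59049 = -2052/7 + 59049 = 411291/7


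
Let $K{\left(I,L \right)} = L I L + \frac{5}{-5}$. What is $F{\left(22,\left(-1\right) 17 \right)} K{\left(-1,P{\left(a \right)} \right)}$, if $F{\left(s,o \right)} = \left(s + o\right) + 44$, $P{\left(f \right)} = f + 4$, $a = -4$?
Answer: $-49$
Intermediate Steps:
$P{\left(f \right)} = 4 + f$
$K{\left(I,L \right)} = -1 + I L^{2}$ ($K{\left(I,L \right)} = I L L + 5 \left(- \frac{1}{5}\right) = I L^{2} - 1 = -1 + I L^{2}$)
$F{\left(s,o \right)} = 44 + o + s$ ($F{\left(s,o \right)} = \left(o + s\right) + 44 = 44 + o + s$)
$F{\left(22,\left(-1\right) 17 \right)} K{\left(-1,P{\left(a \right)} \right)} = \left(44 - 17 + 22\right) \left(-1 - \left(4 - 4\right)^{2}\right) = \left(44 - 17 + 22\right) \left(-1 - 0^{2}\right) = 49 \left(-1 - 0\right) = 49 \left(-1 + 0\right) = 49 \left(-1\right) = -49$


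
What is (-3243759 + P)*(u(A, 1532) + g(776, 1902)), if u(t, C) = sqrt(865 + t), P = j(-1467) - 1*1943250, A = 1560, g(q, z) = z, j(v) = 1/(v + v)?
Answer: -4824322957019/489 - 76093422035*sqrt(97)/2934 ≈ -1.0121e+10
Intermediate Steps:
j(v) = 1/(2*v)
P = -5701495501/2934 (P = (1/2)/(-1467) - 1*1943250 = (1/2)*(-1/1467) - 1943250 = -1/2934 - 1943250 = -5701495501/2934 ≈ -1.9433e+6)
(-3243759 + P)*(u(A, 1532) + g(776, 1902)) = (-3243759 - 5701495501/2934)*(sqrt(865 + 1560) + 1902) = -15218684407*(sqrt(2425) + 1902)/2934 = -15218684407*(5*sqrt(97) + 1902)/2934 = -15218684407*(1902 + 5*sqrt(97))/2934 = -4824322957019/489 - 76093422035*sqrt(97)/2934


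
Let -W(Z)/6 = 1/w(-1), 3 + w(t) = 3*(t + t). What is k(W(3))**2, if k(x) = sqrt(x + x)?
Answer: 4/3 ≈ 1.3333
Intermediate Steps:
w(t) = -3 + 6*t (w(t) = -3 + 3*(t + t) = -3 + 3*(2*t) = -3 + 6*t)
W(Z) = 2/3 (W(Z) = -6/(-3 + 6*(-1)) = -6/(-3 - 6) = -6/(-9) = -6*(-1/9) = 2/3)
k(x) = sqrt(2)*sqrt(x) (k(x) = sqrt(2*x) = sqrt(2)*sqrt(x))
k(W(3))**2 = (sqrt(2)*sqrt(2/3))**2 = (sqrt(2)*(sqrt(6)/3))**2 = (2*sqrt(3)/3)**2 = 4/3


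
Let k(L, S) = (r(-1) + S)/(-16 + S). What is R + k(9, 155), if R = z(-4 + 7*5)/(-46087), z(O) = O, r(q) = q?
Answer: 7093089/6406093 ≈ 1.1072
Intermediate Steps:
k(L, S) = (-1 + S)/(-16 + S)
R = -31/46087 (R = (-4 + 7*5)/(-46087) = (-4 + 35)*(-1/46087) = 31*(-1/46087) = -31/46087 ≈ -0.00067264)
R + k(9, 155) = -31/46087 + (-1 + 155)/(-16 + 155) = -31/46087 + 154/139 = 7093089/6406093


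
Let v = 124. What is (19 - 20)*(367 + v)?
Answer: -491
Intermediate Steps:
(19 - 20)*(367 + v) = (19 - 20)*(367 + 124) = -1*491 = -491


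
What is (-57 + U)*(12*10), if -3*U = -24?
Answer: -5880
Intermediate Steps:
U = 8 (U = -⅓*(-24) = 8)
(-57 + U)*(12*10) = (-57 + 8)*(12*10) = -49*120 = -5880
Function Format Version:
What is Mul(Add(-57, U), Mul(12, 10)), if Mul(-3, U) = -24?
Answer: -5880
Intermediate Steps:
U = 8 (U = Mul(Rational(-1, 3), -24) = 8)
Mul(Add(-57, U), Mul(12, 10)) = Mul(Add(-57, 8), Mul(12, 10)) = Mul(-49, 120) = -5880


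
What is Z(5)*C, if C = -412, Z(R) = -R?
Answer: 2060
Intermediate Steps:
Z(5)*C = -1*5*(-412) = -5*(-412) = 2060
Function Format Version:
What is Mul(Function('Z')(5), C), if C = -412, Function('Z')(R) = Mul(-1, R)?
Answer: 2060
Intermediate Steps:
Mul(Function('Z')(5), C) = Mul(Mul(-1, 5), -412) = Mul(-5, -412) = 2060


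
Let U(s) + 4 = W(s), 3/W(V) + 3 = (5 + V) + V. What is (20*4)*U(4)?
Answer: -296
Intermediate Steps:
W(V) = 3/(2 + 2*V) (W(V) = 3/(-3 + ((5 + V) + V)) = 3/(-3 + (5 + 2*V)) = 3/(2 + 2*V))
U(s) = -4 + 3/(2*(1 + s))
(20*4)*U(4) = (20*4)*((-5 - 8*4)/(2*(1 + 4))) = 80*((½)*(-5 - 32)/5) = 80*((½)*(⅕)*(-37)) = 80*(-37/10) = -296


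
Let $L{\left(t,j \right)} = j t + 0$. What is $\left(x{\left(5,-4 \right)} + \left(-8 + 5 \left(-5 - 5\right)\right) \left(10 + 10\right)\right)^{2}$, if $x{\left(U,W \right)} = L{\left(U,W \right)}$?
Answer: $1392400$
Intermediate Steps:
$L{\left(t,j \right)} = j t$
$x{\left(U,W \right)} = U W$ ($x{\left(U,W \right)} = W U = U W$)
$\left(x{\left(5,-4 \right)} + \left(-8 + 5 \left(-5 - 5\right)\right) \left(10 + 10\right)\right)^{2} = \left(5 \left(-4\right) + \left(-8 + 5 \left(-5 - 5\right)\right) \left(10 + 10\right)\right)^{2} = \left(-20 + \left(-8 + 5 \left(-10\right)\right) 20\right)^{2} = \left(-20 + \left(-8 - 50\right) 20\right)^{2} = \left(-20 - 1160\right)^{2} = \left(-1180\right)^{2} = 1392400$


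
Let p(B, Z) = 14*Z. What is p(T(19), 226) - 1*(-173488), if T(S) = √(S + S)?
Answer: 176652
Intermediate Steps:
T(S) = √2*√S (T(S) = √(2*S) = √2*√S)
p(T(19), 226) - 1*(-173488) = 14*226 - 1*(-173488) = 3164 + 173488 = 176652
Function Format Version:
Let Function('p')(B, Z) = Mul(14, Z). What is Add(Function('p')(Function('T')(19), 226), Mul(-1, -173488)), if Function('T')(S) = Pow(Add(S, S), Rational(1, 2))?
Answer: 176652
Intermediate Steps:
Function('T')(S) = Mul(Pow(2, Rational(1, 2)), Pow(S, Rational(1, 2))) (Function('T')(S) = Pow(Mul(2, S), Rational(1, 2)) = Mul(Pow(2, Rational(1, 2)), Pow(S, Rational(1, 2))))
Add(Function('p')(Function('T')(19), 226), Mul(-1, -173488)) = Add(Mul(14, 226), Mul(-1, -173488)) = Add(3164, 173488) = 176652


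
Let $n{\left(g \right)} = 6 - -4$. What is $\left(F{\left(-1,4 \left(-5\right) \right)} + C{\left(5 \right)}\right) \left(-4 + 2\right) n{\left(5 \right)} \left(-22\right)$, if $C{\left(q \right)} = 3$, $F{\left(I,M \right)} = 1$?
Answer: $1760$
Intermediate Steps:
$n{\left(g \right)} = 10$ ($n{\left(g \right)} = 6 + 4 = 10$)
$\left(F{\left(-1,4 \left(-5\right) \right)} + C{\left(5 \right)}\right) \left(-4 + 2\right) n{\left(5 \right)} \left(-22\right) = \left(1 + 3\right) \left(-4 + 2\right) 10 \left(-22\right) = 4 \left(\left(-2\right) 10\right) \left(-22\right) = 4 \left(-20\right) \left(-22\right) = \left(-80\right) \left(-22\right) = 1760$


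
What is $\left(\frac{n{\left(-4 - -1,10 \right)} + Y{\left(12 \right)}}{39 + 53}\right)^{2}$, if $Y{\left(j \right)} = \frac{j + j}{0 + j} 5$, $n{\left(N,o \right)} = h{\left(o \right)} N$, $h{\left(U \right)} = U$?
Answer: $\frac{25}{529} \approx 0.047259$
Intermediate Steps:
$n{\left(N,o \right)} = N o$ ($n{\left(N,o \right)} = o N = N o$)
$Y{\left(j \right)} = 10$ ($Y{\left(j \right)} = \frac{2 j}{j} 5 = 2 \cdot 5 = 10$)
$\left(\frac{n{\left(-4 - -1,10 \right)} + Y{\left(12 \right)}}{39 + 53}\right)^{2} = \left(\frac{\left(-4 - -1\right) 10 + 10}{39 + 53}\right)^{2} = \left(\frac{\left(-4 + 1\right) 10 + 10}{92}\right)^{2} = \left(\left(\left(-3\right) 10 + 10\right) \frac{1}{92}\right)^{2} = \left(\left(-30 + 10\right) \frac{1}{92}\right)^{2} = \left(\left(-20\right) \frac{1}{92}\right)^{2} = \left(- \frac{5}{23}\right)^{2} = \frac{25}{529}$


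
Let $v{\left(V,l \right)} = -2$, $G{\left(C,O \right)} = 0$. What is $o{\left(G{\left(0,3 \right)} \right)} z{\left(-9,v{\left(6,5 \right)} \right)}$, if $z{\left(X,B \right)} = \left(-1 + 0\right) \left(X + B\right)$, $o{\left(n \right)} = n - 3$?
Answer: $-33$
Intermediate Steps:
$o{\left(n \right)} = -3 + n$
$z{\left(X,B \right)} = - B - X$ ($z{\left(X,B \right)} = - (B + X) = - B - X$)
$o{\left(G{\left(0,3 \right)} \right)} z{\left(-9,v{\left(6,5 \right)} \right)} = \left(-3 + 0\right) \left(\left(-1\right) \left(-2\right) - -9\right) = - 3 \left(2 + 9\right) = \left(-3\right) 11 = -33$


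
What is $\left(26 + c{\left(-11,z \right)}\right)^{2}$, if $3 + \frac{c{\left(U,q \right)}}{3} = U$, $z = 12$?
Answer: $256$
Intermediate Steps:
$c{\left(U,q \right)} = -9 + 3 U$
$\left(26 + c{\left(-11,z \right)}\right)^{2} = \left(26 + \left(-9 + 3 \left(-11\right)\right)\right)^{2} = \left(26 - 42\right)^{2} = \left(-16\right)^{2} = 256$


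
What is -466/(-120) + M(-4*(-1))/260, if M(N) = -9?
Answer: 1501/390 ≈ 3.8487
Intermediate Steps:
-466/(-120) + M(-4*(-1))/260 = -466/(-120) - 9/260 = -466*(-1/120) - 9*1/260 = 233/60 - 9/260 = 1501/390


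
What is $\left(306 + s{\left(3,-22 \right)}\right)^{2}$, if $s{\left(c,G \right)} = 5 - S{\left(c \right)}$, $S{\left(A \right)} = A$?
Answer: $94864$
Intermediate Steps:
$s{\left(c,G \right)} = 5 - c$
$\left(306 + s{\left(3,-22 \right)}\right)^{2} = \left(306 + \left(5 - 3\right)\right)^{2} = \left(306 + 2\right)^{2} = 308^{2} = 94864$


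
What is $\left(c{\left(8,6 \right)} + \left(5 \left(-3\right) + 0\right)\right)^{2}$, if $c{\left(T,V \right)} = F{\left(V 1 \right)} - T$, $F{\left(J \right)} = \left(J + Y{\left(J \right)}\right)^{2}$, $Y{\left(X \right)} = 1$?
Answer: $676$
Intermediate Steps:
$F{\left(J \right)} = \left(1 + J\right)^{2}$ ($F{\left(J \right)} = \left(J + 1\right)^{2} = \left(1 + J\right)^{2}$)
$c{\left(T,V \right)} = \left(1 + V\right)^{2} - T$ ($c{\left(T,V \right)} = \left(1 + V 1\right)^{2} - T = \left(1 + V\right)^{2} - T$)
$\left(c{\left(8,6 \right)} + \left(5 \left(-3\right) + 0\right)\right)^{2} = \left(\left(\left(1 + 6\right)^{2} - 8\right) + \left(5 \left(-3\right) + 0\right)\right)^{2} = \left(\left(7^{2} - 8\right) + \left(-15 + 0\right)\right)^{2} = \left(\left(49 - 8\right) - 15\right)^{2} = \left(41 - 15\right)^{2} = 26^{2} = 676$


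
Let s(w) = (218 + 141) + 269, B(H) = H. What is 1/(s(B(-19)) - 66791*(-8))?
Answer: 1/534956 ≈ 1.8693e-6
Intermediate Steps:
s(w) = 628 (s(w) = 359 + 269 = 628)
1/(s(B(-19)) - 66791*(-8)) = 1/(628 - 66791*(-8)) = 1/(628 + 534328) = 1/534956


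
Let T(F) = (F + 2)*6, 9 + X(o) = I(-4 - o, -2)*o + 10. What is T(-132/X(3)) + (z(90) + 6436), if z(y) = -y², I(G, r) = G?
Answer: -8062/5 ≈ -1612.4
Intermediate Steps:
X(o) = 1 + o*(-4 - o) (X(o) = -9 + ((-4 - o)*o + 10) = -9 + (o*(-4 - o) + 10) = -9 + (10 + o*(-4 - o)) = 1 + o*(-4 - o))
T(F) = 12 + 6*F (T(F) = (2 + F)*6 = 12 + 6*F)
T(-132/X(3)) + (z(90) + 6436) = (12 + 6*(-132/(1 - 1*3*(4 + 3)))) + (-1*90² + 6436) = (12 + 6*(-132/(1 - 1*3*7))) + (-1*8100 + 6436) = (12 + 6*(-132/(1 - 21))) + (-8100 + 6436) = (12 + 6*(-132/(-20))) - 1664 = (12 + 6*(-132*(-1/20))) - 1664 = (12 + 6*(33/5)) - 1664 = (12 + 198/5) - 1664 = 258/5 - 1664 = -8062/5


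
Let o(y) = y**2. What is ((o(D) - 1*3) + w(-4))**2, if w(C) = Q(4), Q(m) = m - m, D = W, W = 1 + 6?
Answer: 2116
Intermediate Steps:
W = 7
D = 7
Q(m) = 0
w(C) = 0
((o(D) - 1*3) + w(-4))**2 = ((7**2 - 1*3) + 0)**2 = ((49 - 3) + 0)**2 = (46 + 0)**2 = 46**2 = 2116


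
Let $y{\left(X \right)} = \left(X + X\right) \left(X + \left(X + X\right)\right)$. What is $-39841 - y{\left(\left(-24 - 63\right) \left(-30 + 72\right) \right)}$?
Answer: $-80150137$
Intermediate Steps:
$y{\left(X \right)} = 6 X^{2}$ ($y{\left(X \right)} = 2 X \left(X + 2 X\right) = 2 X 3 X = 6 X^{2}$)
$-39841 - y{\left(\left(-24 - 63\right) \left(-30 + 72\right) \right)} = -39841 - 6 \left(\left(-24 - 63\right) \left(-30 + 72\right)\right)^{2} = -39841 - 6 \left(\left(-87\right) 42\right)^{2} = -39841 - 6 \left(-3654\right)^{2} = -39841 - 6 \cdot 13351716 = -39841 - 80110296 = -80150137$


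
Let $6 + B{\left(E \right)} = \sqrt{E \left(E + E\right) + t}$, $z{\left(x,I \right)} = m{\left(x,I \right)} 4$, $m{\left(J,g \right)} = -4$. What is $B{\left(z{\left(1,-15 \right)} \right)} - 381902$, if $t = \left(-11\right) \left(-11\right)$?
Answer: $-381908 + \sqrt{633} \approx -3.8188 \cdot 10^{5}$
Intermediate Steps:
$t = 121$
$z{\left(x,I \right)} = -16$ ($z{\left(x,I \right)} = \left(-4\right) 4 = -16$)
$B{\left(E \right)} = -6 + \sqrt{121 + 2 E^{2}}$ ($B{\left(E \right)} = -6 + \sqrt{E \left(E + E\right) + 121} = -6 + \sqrt{E 2 E + 121} = -6 + \sqrt{2 E^{2} + 121} = -6 + \sqrt{121 + 2 E^{2}}$)
$B{\left(z{\left(1,-15 \right)} \right)} - 381902 = \left(-6 + \sqrt{121 + 2 \left(-16\right)^{2}}\right) - 381902 = \left(-6 + \sqrt{121 + 2 \cdot 256}\right) - 381902 = \left(-6 + \sqrt{121 + 512}\right) - 381902 = \left(-6 + \sqrt{633}\right) - 381902 = -381908 + \sqrt{633}$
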